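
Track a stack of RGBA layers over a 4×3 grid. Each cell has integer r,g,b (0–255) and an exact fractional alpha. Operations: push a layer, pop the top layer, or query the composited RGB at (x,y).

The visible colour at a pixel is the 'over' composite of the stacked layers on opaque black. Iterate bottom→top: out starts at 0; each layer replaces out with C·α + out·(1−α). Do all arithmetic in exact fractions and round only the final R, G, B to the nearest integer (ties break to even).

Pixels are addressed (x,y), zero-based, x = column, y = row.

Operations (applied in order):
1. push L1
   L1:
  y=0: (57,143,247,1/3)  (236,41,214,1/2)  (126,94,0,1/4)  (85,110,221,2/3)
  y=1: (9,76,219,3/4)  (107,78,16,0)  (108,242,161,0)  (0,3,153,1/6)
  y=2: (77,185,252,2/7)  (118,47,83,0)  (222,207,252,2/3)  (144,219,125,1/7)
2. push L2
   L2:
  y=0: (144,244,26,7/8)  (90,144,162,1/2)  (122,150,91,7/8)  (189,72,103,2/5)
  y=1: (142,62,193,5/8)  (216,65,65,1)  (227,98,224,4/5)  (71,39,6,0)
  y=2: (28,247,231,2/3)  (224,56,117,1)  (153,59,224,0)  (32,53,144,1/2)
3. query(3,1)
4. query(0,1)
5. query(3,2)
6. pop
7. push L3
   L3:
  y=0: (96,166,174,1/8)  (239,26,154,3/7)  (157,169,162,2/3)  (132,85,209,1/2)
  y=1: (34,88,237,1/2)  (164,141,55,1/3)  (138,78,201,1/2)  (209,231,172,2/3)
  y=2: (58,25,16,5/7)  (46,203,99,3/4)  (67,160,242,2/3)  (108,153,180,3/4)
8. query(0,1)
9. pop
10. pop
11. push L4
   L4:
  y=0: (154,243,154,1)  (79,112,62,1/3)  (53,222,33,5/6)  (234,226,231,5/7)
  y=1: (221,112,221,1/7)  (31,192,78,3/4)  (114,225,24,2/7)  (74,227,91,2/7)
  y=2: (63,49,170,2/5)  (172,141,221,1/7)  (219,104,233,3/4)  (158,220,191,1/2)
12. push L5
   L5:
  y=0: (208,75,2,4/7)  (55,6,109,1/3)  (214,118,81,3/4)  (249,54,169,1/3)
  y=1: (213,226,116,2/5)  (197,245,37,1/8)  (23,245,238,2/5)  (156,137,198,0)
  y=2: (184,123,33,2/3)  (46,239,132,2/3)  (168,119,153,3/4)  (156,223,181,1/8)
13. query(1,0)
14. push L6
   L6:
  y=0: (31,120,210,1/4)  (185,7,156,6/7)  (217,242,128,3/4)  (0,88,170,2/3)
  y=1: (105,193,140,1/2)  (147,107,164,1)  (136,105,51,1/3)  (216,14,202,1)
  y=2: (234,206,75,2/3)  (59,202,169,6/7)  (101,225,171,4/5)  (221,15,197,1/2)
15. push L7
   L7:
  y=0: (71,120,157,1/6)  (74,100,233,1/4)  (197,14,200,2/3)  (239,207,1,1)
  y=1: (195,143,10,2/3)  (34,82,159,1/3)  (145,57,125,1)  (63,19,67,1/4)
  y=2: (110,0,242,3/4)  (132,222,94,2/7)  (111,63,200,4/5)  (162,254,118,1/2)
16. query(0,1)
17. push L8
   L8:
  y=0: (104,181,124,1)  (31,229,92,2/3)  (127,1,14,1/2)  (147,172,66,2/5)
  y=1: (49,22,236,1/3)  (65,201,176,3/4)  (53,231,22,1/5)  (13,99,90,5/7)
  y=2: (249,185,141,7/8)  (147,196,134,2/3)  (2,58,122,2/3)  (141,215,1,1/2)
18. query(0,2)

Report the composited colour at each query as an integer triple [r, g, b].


(3,1) stack=L1,L2; from [0,0,0]:
L1 α=1/6: [0, 1/2, 51/2]
L2 α=0: [0, 1/2, 51/2]
rounded: [0, 0, 26]

query (0,1) [L1,L2] — begin 0,0,0
+L1 (α=3/4) → [27/4, 57, 657/4]
+L2 (α=5/8) → [2921/32, 481/8, 5831/32]
rounded: [91, 60, 182]

(3,2) stack=L1,L2; from [0,0,0]:
after L1 α=1/7: [144/7, 219/7, 125/7]
after L2 α=1/2: [184/7, 295/7, 1133/14]
rounded: [26, 42, 81]

query (0,1) [L1,L3] — begin 0,0,0
L1 α=3/4: [27/4, 57, 657/4]
L3 α=1/2: [163/8, 145/2, 1605/8]
→ [20, 72, 201]

at x=1,y=0 over L4,L5:
+L4 (α=1/3) → [79/3, 112/3, 62/3]
+L5 (α=1/3) → [323/9, 242/9, 451/9]
→ [36, 27, 50]

query (0,1) [L4,L5,L6,L7] — begin 0,0,0
+L4 (α=1/7) → [221/7, 16, 221/7]
+L5 (α=2/5) → [729/7, 100, 2287/35]
+L6 (α=1/2) → [732/7, 293/2, 7187/70]
+L7 (α=2/3) → [1154/7, 865/6, 8587/210]
rounded: [165, 144, 41]

(0,2) stack=L4,L5,L6,L7,L8; from [0,0,0]:
after L4 α=2/5: [126/5, 98/5, 68]
after L5 α=2/3: [1966/15, 1328/15, 134/3]
after L6 α=2/3: [8986/45, 7508/45, 584/9]
after L7 α=3/4: [5959/45, 1877/45, 3559/18]
after L8 α=7/8: [42197/180, 7519/45, 21325/144]
rounded: [234, 167, 148]


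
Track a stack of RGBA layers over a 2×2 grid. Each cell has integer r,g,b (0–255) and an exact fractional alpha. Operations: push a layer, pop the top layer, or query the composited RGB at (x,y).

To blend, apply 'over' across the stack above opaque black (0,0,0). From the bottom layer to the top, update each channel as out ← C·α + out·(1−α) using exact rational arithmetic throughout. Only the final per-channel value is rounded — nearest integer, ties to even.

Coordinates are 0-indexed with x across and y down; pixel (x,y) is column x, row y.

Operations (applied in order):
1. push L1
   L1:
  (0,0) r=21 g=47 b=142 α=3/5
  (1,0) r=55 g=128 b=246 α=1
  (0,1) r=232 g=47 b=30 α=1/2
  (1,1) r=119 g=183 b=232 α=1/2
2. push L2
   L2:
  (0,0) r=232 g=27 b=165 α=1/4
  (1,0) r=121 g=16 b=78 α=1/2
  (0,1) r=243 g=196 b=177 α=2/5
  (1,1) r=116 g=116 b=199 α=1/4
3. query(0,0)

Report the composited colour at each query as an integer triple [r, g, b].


query (0,0) [L1,L2] — begin 0,0,0
L1 α=3/5: [63/5, 141/5, 426/5]
L2 α=1/4: [1349/20, 279/10, 2103/20]
rounded: [67, 28, 105]


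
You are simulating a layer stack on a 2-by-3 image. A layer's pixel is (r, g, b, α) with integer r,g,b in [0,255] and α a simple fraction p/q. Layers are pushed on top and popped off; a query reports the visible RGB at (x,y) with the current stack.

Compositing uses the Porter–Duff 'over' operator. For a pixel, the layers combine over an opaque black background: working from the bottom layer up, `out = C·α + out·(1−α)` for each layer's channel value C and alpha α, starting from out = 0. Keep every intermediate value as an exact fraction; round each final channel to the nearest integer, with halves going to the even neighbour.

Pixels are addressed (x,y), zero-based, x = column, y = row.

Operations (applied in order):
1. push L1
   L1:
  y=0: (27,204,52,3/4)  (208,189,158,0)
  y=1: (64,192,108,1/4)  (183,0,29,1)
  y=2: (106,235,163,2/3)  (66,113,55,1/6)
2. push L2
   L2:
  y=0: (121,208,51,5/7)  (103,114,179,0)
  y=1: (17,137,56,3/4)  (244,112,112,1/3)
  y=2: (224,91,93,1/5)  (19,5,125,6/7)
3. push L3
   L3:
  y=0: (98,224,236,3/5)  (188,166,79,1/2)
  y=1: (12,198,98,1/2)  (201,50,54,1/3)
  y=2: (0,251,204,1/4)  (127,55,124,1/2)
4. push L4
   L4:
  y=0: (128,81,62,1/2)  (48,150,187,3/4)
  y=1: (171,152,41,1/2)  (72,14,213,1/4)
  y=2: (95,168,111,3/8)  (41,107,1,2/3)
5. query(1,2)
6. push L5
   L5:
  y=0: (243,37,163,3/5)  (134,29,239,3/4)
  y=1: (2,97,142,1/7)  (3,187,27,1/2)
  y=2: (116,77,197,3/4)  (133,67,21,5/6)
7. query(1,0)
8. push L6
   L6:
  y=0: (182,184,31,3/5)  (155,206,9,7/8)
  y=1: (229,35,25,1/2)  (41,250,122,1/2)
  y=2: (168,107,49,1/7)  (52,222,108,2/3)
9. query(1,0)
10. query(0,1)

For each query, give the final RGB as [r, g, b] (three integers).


(1,2) stack=L1,L2,L3,L4; from [0,0,0]:
after L1 α=1/6: [11, 113/6, 55/6]
after L2 α=6/7: [125/7, 293/42, 4555/42]
after L3 α=1/2: [507/7, 2603/84, 9763/84]
after L4 α=2/3: [1081/21, 20579/252, 9931/252]
→ [51, 82, 39]

query (1,0) [L1,L2,L3,L4,L5] — begin 0,0,0
after L1 α=0: [0, 0, 0]
after L2 α=0: [0, 0, 0]
after L3 α=1/2: [94, 83, 79/2]
after L4 α=3/4: [119/2, 533/4, 1201/8]
after L5 α=3/4: [923/8, 881/16, 6937/32]
rounded: [115, 55, 217]

at x=1,y=0 over L1,L2,L3,L4,L5,L6:
+L1 (α=0) → [0, 0, 0]
+L2 (α=0) → [0, 0, 0]
+L3 (α=1/2) → [94, 83, 79/2]
+L4 (α=3/4) → [119/2, 533/4, 1201/8]
+L5 (α=3/4) → [923/8, 881/16, 6937/32]
+L6 (α=7/8) → [9603/64, 23953/128, 8953/256]
rounded: [150, 187, 35]

at x=0,y=1 over L1,L2,L3,L4,L5,L6:
L1 α=1/4: [16, 48, 27]
L2 α=3/4: [67/4, 459/4, 195/4]
L3 α=1/2: [115/8, 1251/8, 587/8]
L4 α=1/2: [1483/16, 2467/16, 915/16]
L5 α=1/7: [4465/56, 8177/56, 3881/56]
L6 α=1/2: [17289/112, 10137/112, 5281/112]
rounded: [154, 91, 47]


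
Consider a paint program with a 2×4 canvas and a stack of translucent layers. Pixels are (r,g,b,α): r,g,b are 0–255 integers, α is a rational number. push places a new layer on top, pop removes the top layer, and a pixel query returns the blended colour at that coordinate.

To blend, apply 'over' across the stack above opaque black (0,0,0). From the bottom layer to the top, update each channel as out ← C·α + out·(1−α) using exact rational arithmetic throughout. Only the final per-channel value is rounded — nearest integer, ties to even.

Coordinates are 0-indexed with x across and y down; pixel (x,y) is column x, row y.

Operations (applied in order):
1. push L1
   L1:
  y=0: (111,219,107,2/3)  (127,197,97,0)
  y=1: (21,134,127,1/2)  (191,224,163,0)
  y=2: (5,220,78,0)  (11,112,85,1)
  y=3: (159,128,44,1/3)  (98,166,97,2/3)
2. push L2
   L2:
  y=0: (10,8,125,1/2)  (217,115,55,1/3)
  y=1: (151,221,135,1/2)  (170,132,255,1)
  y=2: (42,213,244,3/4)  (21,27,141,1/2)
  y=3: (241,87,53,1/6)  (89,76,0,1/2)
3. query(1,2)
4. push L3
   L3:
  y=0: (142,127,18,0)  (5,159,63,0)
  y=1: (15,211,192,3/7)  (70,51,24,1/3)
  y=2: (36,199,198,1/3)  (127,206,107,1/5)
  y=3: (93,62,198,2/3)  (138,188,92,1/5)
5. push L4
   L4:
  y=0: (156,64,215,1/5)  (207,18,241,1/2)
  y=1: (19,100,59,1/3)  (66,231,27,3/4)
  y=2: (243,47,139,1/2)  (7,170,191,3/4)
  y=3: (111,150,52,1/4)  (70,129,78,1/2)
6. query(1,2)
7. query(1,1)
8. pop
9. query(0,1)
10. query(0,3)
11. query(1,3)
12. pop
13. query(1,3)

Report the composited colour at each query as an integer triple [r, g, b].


(1,2) stack=L1,L2; from [0,0,0]:
L1 α=1: [11, 112, 85]
L2 α=1/2: [16, 139/2, 113]
→ [16, 70, 113]

query (1,2) [L1,L2,L3,L4] — begin 0,0,0
L1 α=1: [11, 112, 85]
L2 α=1/2: [16, 139/2, 113]
L3 α=1/5: [191/5, 484/5, 559/5]
L4 α=3/4: [74/5, 1517/10, 856/5]
→ [15, 152, 171]

(1,1) stack=L1,L2,L3,L4; from [0,0,0]:
+L1 (α=0) → [0, 0, 0]
+L2 (α=1) → [170, 132, 255]
+L3 (α=1/3) → [410/3, 105, 178]
+L4 (α=3/4) → [251/3, 399/2, 259/4]
rounded: [84, 200, 65]

at x=0,y=1 over L1,L2,L3:
after L1 α=1/2: [21/2, 67, 127/2]
after L2 α=1/2: [323/4, 144, 397/4]
after L3 α=3/7: [368/7, 1209/7, 139]
rounded: [53, 173, 139]

at x=0,y=3 over L1,L2,L3:
after L1 α=1/3: [53, 128/3, 44/3]
after L2 α=1/6: [253/3, 901/18, 379/18]
after L3 α=2/3: [811/9, 3133/54, 7507/54]
= [90, 58, 139]

(1,3) stack=L1,L2,L3; from [0,0,0]:
L1 α=2/3: [196/3, 332/3, 194/3]
L2 α=1/2: [463/6, 280/3, 97/3]
L3 α=1/5: [268/3, 1684/15, 664/15]
rounded: [89, 112, 44]

query (1,3) [L1,L2] — begin 0,0,0
+L1 (α=2/3) → [196/3, 332/3, 194/3]
+L2 (α=1/2) → [463/6, 280/3, 97/3]
= [77, 93, 32]


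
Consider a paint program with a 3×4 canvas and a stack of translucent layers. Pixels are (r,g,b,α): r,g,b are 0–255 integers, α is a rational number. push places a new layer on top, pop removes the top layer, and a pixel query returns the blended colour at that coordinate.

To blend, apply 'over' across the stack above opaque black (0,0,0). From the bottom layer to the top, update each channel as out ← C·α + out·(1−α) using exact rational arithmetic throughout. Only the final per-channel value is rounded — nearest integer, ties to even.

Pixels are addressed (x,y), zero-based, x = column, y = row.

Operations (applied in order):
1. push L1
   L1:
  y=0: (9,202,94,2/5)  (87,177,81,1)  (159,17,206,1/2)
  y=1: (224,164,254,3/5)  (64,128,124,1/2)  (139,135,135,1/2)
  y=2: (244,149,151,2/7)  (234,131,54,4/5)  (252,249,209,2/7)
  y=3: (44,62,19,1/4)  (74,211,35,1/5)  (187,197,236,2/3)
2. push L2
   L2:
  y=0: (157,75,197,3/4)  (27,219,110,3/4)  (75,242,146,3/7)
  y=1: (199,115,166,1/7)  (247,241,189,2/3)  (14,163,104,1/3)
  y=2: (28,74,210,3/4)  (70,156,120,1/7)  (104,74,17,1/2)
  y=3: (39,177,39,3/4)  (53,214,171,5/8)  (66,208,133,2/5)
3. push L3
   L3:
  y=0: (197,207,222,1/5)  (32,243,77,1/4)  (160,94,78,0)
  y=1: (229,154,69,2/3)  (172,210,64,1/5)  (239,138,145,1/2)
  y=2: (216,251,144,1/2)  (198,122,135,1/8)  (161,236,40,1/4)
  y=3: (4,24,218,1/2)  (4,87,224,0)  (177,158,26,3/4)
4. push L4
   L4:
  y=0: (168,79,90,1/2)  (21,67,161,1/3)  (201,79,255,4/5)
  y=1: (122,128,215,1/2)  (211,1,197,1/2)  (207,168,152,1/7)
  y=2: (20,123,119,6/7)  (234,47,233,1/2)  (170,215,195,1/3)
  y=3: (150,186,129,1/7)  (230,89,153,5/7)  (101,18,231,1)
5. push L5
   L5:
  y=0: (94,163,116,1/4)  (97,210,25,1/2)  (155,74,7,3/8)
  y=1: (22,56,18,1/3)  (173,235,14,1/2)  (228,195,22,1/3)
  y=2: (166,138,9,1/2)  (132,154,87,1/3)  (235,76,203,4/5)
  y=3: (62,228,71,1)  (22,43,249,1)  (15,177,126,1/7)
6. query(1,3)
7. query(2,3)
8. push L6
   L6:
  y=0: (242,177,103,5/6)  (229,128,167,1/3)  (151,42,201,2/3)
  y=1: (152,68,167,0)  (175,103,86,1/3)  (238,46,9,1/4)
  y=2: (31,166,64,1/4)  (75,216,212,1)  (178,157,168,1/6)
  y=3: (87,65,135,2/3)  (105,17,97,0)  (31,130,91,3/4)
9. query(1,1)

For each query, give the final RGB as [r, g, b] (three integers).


at x=1,y=3 over L1,L2,L3,L4,L5:
L1 α=1/5: [74/5, 211/5, 7]
L2 α=5/8: [1547/40, 5983/40, 219/2]
L3 α=0: [1547/40, 5983/40, 219/2]
L4 α=5/7: [24547/140, 14883/140, 984/7]
L5 α=1: [22, 43, 249]
rounded: [22, 43, 249]

query (2,3) [L1,L2,L3,L4,L5] — begin 0,0,0
after L1 α=2/3: [374/3, 394/3, 472/3]
after L2 α=2/5: [506/5, 162, 738/5]
after L3 α=3/4: [3161/20, 159, 282/5]
after L4 α=1: [101, 18, 231]
after L5 α=1/7: [621/7, 285/7, 216]
rounded: [89, 41, 216]

(1,1) stack=L1,L2,L3,L4,L5,L6; from [0,0,0]:
+L1 (α=1/2) → [32, 64, 62]
+L2 (α=2/3) → [526/3, 182, 440/3]
+L3 (α=1/5) → [524/3, 938/5, 1952/15]
+L4 (α=1/2) → [1157/6, 943/10, 4907/30]
+L5 (α=1/2) → [2195/12, 3293/20, 5327/60]
+L6 (α=1/3) → [3245/18, 1441/10, 7907/90]
→ [180, 144, 88]


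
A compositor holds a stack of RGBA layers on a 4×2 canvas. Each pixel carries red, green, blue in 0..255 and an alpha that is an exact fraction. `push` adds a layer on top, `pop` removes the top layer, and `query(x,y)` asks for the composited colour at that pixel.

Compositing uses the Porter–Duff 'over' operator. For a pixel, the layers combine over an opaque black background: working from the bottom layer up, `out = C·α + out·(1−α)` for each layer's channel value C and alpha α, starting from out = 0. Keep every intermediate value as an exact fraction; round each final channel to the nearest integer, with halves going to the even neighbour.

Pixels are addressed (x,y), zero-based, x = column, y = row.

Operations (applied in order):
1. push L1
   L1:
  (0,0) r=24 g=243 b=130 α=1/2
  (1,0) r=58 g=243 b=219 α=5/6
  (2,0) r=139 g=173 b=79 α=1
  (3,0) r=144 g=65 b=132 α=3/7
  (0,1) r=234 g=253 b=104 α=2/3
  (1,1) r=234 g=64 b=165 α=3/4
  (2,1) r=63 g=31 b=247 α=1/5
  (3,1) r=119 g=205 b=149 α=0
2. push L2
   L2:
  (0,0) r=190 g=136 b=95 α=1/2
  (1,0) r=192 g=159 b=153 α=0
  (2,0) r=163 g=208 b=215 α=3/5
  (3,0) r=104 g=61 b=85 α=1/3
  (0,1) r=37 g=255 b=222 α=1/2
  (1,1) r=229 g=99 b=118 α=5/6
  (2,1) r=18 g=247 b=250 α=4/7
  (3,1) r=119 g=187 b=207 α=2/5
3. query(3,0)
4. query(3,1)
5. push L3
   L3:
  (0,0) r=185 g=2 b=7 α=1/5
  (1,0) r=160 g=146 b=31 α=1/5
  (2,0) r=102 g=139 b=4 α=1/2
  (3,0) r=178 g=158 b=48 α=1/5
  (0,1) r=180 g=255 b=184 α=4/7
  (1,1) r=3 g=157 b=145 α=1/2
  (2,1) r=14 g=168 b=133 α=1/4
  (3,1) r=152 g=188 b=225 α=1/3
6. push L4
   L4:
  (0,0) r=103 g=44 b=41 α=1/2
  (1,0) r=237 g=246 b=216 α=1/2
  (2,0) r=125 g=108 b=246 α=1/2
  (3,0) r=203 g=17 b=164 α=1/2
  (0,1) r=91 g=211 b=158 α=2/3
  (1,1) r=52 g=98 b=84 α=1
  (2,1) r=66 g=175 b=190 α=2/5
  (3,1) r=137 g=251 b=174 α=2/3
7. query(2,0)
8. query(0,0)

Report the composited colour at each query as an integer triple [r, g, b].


at x=3,y=0 over L1,L2:
L1 α=3/7: [432/7, 195/7, 396/7]
L2 α=1/3: [1592/21, 817/21, 1387/21]
→ [76, 39, 66]

query (3,1) [L1,L2] — begin 0,0,0
after L1 α=0: [0, 0, 0]
after L2 α=2/5: [238/5, 374/5, 414/5]
→ [48, 75, 83]

query (2,0) [L1,L2,L3,L4] — begin 0,0,0
L1 α=1: [139, 173, 79]
L2 α=3/5: [767/5, 194, 803/5]
L3 α=1/2: [1277/10, 333/2, 823/10]
L4 α=1/2: [2527/20, 549/4, 3283/20]
→ [126, 137, 164]

(0,0) stack=L1,L2,L3,L4; from [0,0,0]:
after L1 α=1/2: [12, 243/2, 65]
after L2 α=1/2: [101, 515/4, 80]
after L3 α=1/5: [589/5, 517/5, 327/5]
after L4 α=1/2: [552/5, 737/10, 266/5]
rounded: [110, 74, 53]


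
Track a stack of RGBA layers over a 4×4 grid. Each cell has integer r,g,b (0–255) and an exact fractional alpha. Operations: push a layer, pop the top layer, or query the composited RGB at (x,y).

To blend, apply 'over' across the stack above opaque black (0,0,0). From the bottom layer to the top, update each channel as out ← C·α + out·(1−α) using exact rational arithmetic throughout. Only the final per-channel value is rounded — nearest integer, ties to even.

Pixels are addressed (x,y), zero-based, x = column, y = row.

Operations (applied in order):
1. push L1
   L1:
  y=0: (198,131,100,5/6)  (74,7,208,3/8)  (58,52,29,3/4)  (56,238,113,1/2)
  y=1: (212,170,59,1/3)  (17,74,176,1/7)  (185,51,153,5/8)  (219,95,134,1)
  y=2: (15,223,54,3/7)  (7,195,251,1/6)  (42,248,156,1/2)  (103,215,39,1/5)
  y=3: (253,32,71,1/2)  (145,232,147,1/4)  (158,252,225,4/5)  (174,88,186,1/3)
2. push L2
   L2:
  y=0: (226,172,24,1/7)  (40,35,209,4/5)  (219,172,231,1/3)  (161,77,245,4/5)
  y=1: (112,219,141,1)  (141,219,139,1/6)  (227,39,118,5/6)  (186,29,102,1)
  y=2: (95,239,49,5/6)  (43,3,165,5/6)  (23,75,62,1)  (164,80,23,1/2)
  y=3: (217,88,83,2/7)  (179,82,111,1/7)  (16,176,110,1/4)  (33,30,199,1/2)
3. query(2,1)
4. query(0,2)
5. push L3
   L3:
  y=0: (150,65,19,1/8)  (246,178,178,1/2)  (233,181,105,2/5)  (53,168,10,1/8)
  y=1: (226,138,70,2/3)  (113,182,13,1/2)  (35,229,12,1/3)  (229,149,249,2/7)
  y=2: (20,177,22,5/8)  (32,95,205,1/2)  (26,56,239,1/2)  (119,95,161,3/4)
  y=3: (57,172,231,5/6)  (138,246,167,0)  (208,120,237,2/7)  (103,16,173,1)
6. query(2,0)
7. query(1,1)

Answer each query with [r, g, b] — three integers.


query (2,1) [L1,L2] — begin 0,0,0
after L1 α=5/8: [925/8, 255/8, 765/8]
after L2 α=5/6: [3335/16, 605/16, 5485/48]
= [208, 38, 114]

(0,2) stack=L1,L2; from [0,0,0]:
+L1 (α=3/7) → [45/7, 669/7, 162/7]
+L2 (α=5/6) → [1685/21, 4517/21, 1877/42]
= [80, 215, 45]

query (2,0) [L1,L2,L3] — begin 0,0,0
after L1 α=3/4: [87/2, 39, 87/4]
after L2 α=1/3: [102, 250/3, 183/2]
after L3 α=2/5: [772/5, 612/5, 969/10]
rounded: [154, 122, 97]

query (1,1) [L1,L2,L3] — begin 0,0,0
L1 α=1/7: [17/7, 74/7, 176/7]
L2 α=1/6: [536/21, 1903/42, 1853/42]
L3 α=1/2: [2909/42, 9547/84, 2399/84]
= [69, 114, 29]


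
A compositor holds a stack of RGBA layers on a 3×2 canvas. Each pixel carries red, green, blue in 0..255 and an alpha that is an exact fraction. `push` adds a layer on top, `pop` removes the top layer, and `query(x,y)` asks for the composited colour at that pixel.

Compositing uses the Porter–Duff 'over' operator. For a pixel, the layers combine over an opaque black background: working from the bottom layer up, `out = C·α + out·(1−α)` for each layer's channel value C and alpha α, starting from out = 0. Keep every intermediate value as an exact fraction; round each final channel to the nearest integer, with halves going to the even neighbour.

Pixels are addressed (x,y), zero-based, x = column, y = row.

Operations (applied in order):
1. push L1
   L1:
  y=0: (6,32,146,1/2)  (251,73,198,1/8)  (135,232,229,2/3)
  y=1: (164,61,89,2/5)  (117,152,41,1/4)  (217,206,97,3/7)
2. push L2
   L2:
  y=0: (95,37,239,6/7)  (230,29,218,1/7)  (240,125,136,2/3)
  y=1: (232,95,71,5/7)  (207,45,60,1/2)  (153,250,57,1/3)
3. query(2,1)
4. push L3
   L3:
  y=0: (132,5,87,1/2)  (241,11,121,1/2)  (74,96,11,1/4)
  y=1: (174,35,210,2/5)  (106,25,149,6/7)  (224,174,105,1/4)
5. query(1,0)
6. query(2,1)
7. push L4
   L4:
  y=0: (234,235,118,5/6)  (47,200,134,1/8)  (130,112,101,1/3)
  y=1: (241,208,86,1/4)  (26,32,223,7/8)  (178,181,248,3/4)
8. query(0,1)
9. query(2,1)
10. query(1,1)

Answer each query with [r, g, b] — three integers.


(2,1) stack=L1,L2; from [0,0,0]:
after L1 α=3/7: [93, 618/7, 291/7]
after L2 α=1/3: [113, 2986/21, 327/7]
= [113, 142, 47]

(1,0) stack=L1,L2,L3; from [0,0,0]:
+L1 (α=1/8) → [251/8, 73/8, 99/4]
+L2 (α=1/7) → [239/4, 335/28, 733/14]
+L3 (α=1/2) → [1203/8, 643/56, 2427/28]
rounded: [150, 11, 87]

(2,1) stack=L1,L2,L3; from [0,0,0]:
L1 α=3/7: [93, 618/7, 291/7]
L2 α=1/3: [113, 2986/21, 327/7]
L3 α=1/4: [563/4, 1051/7, 429/7]
rounded: [141, 150, 61]

at x=0,y=1 over L1,L2,L3,L4:
L1 α=2/5: [328/5, 122/5, 178/5]
L2 α=5/7: [6456/35, 2619/35, 2131/35]
L3 α=2/5: [31548/175, 10307/175, 21093/175]
L4 α=1/4: [136819/700, 67321/700, 78329/700]
= [195, 96, 112]

query (2,1) [L1,L2,L3,L4] — begin 0,0,0
L1 α=3/7: [93, 618/7, 291/7]
L2 α=1/3: [113, 2986/21, 327/7]
L3 α=1/4: [563/4, 1051/7, 429/7]
L4 α=3/4: [2699/16, 1213/7, 5637/28]
rounded: [169, 173, 201]

query (1,1) [L1,L2,L3,L4] — begin 0,0,0
+L1 (α=1/4) → [117/4, 38, 41/4]
+L2 (α=1/2) → [945/8, 83/2, 281/8]
+L3 (α=6/7) → [6033/56, 383/14, 7433/56]
+L4 (α=7/8) → [16225/448, 3519/112, 94849/448]
= [36, 31, 212]


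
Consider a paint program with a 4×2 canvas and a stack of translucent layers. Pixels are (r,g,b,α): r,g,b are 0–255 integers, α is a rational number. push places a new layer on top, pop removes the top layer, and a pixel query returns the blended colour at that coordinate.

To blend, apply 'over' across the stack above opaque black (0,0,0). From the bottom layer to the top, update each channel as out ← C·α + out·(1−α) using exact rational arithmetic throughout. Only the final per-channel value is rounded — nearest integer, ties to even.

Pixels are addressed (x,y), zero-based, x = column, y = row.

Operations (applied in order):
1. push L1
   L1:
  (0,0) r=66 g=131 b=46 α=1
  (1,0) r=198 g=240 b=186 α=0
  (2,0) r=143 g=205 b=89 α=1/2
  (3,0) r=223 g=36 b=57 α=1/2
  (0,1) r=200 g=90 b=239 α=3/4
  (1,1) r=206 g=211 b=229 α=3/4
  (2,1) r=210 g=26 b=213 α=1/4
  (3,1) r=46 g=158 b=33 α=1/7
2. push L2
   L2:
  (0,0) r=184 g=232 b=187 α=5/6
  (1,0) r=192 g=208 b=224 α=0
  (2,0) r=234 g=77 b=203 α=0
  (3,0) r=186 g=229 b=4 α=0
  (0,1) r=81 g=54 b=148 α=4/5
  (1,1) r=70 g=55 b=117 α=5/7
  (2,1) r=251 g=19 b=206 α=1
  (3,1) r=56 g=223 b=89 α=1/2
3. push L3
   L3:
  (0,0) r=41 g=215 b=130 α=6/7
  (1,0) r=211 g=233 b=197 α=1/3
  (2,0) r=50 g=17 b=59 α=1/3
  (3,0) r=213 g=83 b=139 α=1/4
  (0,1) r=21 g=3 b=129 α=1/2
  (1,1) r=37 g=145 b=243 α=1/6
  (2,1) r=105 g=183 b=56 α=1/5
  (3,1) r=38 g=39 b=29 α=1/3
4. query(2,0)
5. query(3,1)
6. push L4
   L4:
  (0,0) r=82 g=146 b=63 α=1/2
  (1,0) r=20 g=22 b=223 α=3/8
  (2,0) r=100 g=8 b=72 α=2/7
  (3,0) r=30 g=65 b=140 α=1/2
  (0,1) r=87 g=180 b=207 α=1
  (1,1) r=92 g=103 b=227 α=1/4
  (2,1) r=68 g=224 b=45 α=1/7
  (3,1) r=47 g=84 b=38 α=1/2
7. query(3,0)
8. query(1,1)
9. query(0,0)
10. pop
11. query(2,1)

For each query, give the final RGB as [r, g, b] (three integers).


(2,0) stack=L1,L2,L3; from [0,0,0]:
after L1 α=1/2: [143/2, 205/2, 89/2]
after L2 α=0: [143/2, 205/2, 89/2]
after L3 α=1/3: [193/3, 74, 148/3]
= [64, 74, 49]

(3,1) stack=L1,L2,L3; from [0,0,0]:
L1 α=1/7: [46/7, 158/7, 33/7]
L2 α=1/2: [219/7, 1719/14, 328/7]
L3 α=1/3: [704/21, 664/7, 859/21]
rounded: [34, 95, 41]

at x=3,y=0 over L1,L2,L3,L4:
after L1 α=1/2: [223/2, 18, 57/2]
after L2 α=0: [223/2, 18, 57/2]
after L3 α=1/4: [1095/8, 137/4, 449/8]
after L4 α=1/2: [1335/16, 397/8, 1569/16]
= [83, 50, 98]

(1,1) stack=L1,L2,L3,L4; from [0,0,0]:
after L1 α=3/4: [309/2, 633/4, 687/4]
after L2 α=5/7: [659/7, 169/2, 1857/14]
after L3 α=1/6: [1777/21, 1135/12, 4229/28]
after L4 α=1/4: [2421/28, 1547/16, 19043/112]
rounded: [86, 97, 170]

(0,0) stack=L1,L2,L3,L4; from [0,0,0]:
L1 α=1: [66, 131, 46]
L2 α=5/6: [493/3, 1291/6, 327/2]
L3 α=6/7: [1231/21, 9031/42, 1887/14]
L4 α=1/2: [2953/42, 15163/84, 2769/28]
rounded: [70, 181, 99]

at x=2,y=1 over L1,L2,L3:
after L1 α=1/4: [105/2, 13/2, 213/4]
after L2 α=1: [251, 19, 206]
after L3 α=1/5: [1109/5, 259/5, 176]
rounded: [222, 52, 176]


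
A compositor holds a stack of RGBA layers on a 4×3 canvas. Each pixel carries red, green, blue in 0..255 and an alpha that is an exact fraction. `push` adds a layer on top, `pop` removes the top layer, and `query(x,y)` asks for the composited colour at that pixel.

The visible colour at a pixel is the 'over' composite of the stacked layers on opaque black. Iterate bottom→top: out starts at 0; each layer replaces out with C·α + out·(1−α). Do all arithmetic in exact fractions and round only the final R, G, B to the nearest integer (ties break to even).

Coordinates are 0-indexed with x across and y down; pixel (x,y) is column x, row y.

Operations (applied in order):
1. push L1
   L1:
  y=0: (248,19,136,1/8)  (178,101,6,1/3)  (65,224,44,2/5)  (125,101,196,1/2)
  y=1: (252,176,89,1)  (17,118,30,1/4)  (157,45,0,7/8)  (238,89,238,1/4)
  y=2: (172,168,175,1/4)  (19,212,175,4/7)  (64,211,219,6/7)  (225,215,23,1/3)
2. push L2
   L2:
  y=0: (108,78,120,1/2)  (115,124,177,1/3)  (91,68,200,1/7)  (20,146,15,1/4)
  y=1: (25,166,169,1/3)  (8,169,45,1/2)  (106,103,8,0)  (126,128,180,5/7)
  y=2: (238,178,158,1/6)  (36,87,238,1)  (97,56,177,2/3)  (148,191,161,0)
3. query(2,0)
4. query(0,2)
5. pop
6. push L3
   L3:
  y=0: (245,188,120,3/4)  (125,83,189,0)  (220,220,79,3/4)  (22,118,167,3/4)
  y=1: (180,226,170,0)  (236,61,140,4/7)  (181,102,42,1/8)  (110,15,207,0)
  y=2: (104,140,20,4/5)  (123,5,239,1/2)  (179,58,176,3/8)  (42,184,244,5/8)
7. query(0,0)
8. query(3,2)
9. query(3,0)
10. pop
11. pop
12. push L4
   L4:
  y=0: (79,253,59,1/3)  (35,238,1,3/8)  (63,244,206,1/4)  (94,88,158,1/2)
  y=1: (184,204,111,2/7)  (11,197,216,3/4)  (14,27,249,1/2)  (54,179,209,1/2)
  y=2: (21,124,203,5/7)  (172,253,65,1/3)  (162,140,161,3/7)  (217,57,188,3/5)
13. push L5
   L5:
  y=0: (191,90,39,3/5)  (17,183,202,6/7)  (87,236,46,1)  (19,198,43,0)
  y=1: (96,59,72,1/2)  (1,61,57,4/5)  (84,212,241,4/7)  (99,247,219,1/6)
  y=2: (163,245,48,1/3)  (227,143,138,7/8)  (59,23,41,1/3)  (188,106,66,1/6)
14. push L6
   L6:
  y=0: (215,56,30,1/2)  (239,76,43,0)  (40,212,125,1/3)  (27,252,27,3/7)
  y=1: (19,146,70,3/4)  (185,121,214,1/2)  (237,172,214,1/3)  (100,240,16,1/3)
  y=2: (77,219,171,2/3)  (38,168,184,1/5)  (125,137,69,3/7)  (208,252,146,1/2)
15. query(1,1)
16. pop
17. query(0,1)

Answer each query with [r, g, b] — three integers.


at x=2,y=0 over L1,L2:
L1 α=2/5: [26, 448/5, 88/5]
L2 α=1/7: [247/7, 3028/35, 1528/35]
→ [35, 87, 44]

at x=0,y=2 over L1,L2:
+L1 (α=1/4) → [43, 42, 175/4]
+L2 (α=1/6) → [151/2, 194/3, 1507/24]
rounded: [76, 65, 63]

query (0,0) [L1,L3] — begin 0,0,0
after L1 α=1/8: [31, 19/8, 17]
after L3 α=3/4: [383/2, 4531/32, 377/4]
→ [192, 142, 94]

at x=3,y=2 over L1,L3:
+L1 (α=1/3) → [75, 215/3, 23/3]
+L3 (α=5/8) → [435/8, 1135/8, 1243/8]
rounded: [54, 142, 155]

(3,0) stack=L1,L3; from [0,0,0]:
L1 α=1/2: [125/2, 101/2, 98]
L3 α=3/4: [257/8, 809/8, 599/4]
→ [32, 101, 150]

at x=1,y=1 over L4,L5,L6:
+L4 (α=3/4) → [33/4, 591/4, 162]
+L5 (α=4/5) → [49/20, 1567/20, 78]
+L6 (α=1/2) → [3749/40, 3987/40, 146]
rounded: [94, 100, 146]

at x=0,y=1 over L4,L5:
after L4 α=2/7: [368/7, 408/7, 222/7]
after L5 α=1/2: [520/7, 821/14, 363/7]
rounded: [74, 59, 52]


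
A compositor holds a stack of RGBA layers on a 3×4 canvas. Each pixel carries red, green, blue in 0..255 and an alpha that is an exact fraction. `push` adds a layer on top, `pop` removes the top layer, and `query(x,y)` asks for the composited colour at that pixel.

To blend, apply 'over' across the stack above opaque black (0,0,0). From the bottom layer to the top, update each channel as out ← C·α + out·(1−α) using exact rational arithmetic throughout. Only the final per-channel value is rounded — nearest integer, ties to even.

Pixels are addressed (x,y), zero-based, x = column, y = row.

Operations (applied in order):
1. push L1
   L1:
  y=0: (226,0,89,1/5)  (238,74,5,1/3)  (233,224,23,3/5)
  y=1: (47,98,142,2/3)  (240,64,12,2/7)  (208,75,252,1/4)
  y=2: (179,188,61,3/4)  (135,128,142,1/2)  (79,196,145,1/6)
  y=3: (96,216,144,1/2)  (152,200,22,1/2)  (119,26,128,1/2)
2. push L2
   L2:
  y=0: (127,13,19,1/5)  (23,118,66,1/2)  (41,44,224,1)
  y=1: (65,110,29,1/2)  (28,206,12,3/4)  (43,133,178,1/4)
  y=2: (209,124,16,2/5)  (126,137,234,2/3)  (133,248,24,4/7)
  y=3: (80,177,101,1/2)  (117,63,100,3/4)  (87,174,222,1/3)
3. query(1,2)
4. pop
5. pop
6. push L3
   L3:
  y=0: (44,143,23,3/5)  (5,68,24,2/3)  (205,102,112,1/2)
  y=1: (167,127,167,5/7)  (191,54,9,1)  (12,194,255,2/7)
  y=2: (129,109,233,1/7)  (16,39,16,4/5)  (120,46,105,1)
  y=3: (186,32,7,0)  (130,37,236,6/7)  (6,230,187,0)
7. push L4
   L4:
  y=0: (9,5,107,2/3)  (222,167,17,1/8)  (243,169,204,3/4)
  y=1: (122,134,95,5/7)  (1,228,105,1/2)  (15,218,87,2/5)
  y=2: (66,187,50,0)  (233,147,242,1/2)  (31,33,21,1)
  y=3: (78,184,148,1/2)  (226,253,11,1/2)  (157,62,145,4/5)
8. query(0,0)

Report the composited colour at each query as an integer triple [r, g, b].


(1,2) stack=L1,L2; from [0,0,0]:
after L1 α=1/2: [135/2, 64, 71]
after L2 α=2/3: [213/2, 338/3, 539/3]
rounded: [106, 113, 180]

(0,0) stack=L3,L4; from [0,0,0]:
+L3 (α=3/5) → [132/5, 429/5, 69/5]
+L4 (α=2/3) → [74/5, 479/15, 1139/15]
= [15, 32, 76]


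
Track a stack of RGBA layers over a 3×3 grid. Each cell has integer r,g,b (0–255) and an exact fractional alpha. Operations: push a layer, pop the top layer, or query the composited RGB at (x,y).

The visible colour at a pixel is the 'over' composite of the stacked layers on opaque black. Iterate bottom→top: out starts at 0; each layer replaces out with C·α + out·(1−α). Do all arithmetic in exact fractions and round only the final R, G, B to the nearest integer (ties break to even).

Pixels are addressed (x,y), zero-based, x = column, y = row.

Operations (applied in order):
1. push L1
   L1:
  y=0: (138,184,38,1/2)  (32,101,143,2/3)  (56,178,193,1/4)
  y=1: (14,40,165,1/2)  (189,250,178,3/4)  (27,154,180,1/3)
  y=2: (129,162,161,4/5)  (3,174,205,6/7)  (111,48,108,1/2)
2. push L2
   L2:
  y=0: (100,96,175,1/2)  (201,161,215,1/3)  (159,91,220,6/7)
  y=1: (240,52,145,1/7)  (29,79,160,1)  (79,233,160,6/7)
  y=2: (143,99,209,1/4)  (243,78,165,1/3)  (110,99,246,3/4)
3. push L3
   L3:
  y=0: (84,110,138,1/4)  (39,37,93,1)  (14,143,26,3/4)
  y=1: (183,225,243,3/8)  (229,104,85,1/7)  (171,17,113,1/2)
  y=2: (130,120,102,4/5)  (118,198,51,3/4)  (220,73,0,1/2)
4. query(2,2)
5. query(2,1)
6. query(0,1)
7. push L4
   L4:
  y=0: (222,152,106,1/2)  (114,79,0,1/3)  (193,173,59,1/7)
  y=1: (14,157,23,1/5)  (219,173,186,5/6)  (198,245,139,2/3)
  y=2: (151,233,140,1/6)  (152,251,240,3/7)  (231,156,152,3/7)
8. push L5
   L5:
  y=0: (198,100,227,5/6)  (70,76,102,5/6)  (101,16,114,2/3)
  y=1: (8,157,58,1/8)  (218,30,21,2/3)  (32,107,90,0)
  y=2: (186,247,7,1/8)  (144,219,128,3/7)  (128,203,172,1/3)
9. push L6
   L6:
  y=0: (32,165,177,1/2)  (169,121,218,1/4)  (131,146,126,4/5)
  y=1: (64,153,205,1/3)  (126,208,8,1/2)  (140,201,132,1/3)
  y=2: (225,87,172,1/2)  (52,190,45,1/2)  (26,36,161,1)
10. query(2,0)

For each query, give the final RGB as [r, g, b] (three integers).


(2,2) stack=L1,L2,L3; from [0,0,0]:
after L1 α=1/2: [111/2, 24, 54]
after L2 α=3/4: [771/8, 321/4, 198]
after L3 α=1/2: [2531/16, 613/8, 99]
→ [158, 77, 99]

query (2,1) [L1,L2,L3] — begin 0,0,0
+L1 (α=1/3) → [9, 154/3, 60]
+L2 (α=6/7) → [69, 4348/21, 1020/7]
+L3 (α=1/2) → [120, 4705/42, 1811/14]
= [120, 112, 129]

query (0,1) [L1,L2,L3] — begin 0,0,0
L1 α=1/2: [7, 20, 165/2]
L2 α=1/7: [282/7, 172/7, 640/7]
L3 α=3/8: [5253/56, 5585/56, 8303/56]
= [94, 100, 148]

at x=2,y=0 over L1,L2,L3,L4,L5,L6:
after L1 α=1/4: [14, 89/2, 193/4]
after L2 α=6/7: [968/7, 1181/14, 5473/28]
after L3 α=3/4: [631/14, 7187/56, 7657/112]
after L4 α=1/7: [3244/49, 26405/196, 26275/392]
after L5 α=2/3: [13142/147, 32677/588, 115651/1176]
after L6 α=4/5: [18034/147, 376069/2940, 141671/1176]
= [123, 128, 120]


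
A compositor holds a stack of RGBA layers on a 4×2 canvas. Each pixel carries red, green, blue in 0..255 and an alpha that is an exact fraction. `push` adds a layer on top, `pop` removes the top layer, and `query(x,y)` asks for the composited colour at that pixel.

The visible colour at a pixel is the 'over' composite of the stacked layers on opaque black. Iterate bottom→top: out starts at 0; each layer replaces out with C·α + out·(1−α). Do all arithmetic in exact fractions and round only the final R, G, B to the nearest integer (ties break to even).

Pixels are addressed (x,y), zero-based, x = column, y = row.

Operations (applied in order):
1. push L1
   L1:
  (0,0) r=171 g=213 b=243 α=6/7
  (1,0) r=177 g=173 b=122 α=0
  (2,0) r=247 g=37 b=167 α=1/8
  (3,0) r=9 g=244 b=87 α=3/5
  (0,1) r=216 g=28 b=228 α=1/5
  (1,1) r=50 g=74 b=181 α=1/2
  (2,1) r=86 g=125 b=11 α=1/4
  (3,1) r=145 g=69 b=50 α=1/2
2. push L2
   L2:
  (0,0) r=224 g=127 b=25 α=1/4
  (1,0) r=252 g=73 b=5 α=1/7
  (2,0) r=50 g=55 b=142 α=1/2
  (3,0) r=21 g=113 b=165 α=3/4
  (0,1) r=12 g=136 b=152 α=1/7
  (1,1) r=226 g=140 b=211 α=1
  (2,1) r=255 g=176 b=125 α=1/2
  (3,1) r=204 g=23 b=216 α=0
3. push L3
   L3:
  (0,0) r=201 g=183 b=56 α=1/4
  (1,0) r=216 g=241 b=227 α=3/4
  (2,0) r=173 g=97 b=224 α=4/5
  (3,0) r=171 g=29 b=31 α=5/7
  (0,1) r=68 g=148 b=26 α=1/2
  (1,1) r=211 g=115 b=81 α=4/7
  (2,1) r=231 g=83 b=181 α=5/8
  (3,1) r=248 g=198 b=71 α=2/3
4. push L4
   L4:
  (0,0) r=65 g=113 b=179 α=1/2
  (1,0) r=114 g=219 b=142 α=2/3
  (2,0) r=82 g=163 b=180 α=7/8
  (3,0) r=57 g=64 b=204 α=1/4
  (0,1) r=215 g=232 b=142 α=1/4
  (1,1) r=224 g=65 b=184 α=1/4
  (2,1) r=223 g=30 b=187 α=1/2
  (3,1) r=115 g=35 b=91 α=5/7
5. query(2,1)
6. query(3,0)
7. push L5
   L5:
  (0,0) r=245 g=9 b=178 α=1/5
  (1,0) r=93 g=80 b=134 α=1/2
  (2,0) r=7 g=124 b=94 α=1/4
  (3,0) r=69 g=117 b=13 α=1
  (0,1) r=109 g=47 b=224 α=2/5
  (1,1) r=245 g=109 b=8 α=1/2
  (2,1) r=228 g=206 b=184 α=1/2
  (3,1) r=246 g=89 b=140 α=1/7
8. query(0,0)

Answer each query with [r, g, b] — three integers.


at x=2,y=1 over L1,L2,L3,L4:
after L1 α=1/4: [43/2, 125/4, 11/4]
after L2 α=1/2: [553/4, 829/8, 511/8]
after L3 α=5/8: [6279/32, 5807/64, 8773/64]
after L4 α=1/2: [13415/64, 7727/128, 20741/128]
= [210, 60, 162]

at x=3,y=0 over L1,L2,L3,L4:
after L1 α=3/5: [27/5, 732/5, 261/5]
after L2 α=3/4: [171/10, 2427/20, 684/5]
after L3 α=5/7: [4446/35, 3877/70, 2143/35]
after L4 α=1/4: [15333/140, 16111/280, 13569/140]
→ [110, 58, 97]

query (0,0) [L1,L2,L3,L4,L5] — begin 0,0,0
after L1 α=6/7: [1026/7, 1278/7, 1458/7]
after L2 α=1/4: [2323/14, 4723/28, 4549/28]
after L3 α=1/4: [9783/56, 19293/112, 15215/112]
after L4 α=1/2: [13423/112, 31949/224, 35263/224]
after L5 α=1/5: [20283/140, 32453/280, 45231/280]
= [145, 116, 162]


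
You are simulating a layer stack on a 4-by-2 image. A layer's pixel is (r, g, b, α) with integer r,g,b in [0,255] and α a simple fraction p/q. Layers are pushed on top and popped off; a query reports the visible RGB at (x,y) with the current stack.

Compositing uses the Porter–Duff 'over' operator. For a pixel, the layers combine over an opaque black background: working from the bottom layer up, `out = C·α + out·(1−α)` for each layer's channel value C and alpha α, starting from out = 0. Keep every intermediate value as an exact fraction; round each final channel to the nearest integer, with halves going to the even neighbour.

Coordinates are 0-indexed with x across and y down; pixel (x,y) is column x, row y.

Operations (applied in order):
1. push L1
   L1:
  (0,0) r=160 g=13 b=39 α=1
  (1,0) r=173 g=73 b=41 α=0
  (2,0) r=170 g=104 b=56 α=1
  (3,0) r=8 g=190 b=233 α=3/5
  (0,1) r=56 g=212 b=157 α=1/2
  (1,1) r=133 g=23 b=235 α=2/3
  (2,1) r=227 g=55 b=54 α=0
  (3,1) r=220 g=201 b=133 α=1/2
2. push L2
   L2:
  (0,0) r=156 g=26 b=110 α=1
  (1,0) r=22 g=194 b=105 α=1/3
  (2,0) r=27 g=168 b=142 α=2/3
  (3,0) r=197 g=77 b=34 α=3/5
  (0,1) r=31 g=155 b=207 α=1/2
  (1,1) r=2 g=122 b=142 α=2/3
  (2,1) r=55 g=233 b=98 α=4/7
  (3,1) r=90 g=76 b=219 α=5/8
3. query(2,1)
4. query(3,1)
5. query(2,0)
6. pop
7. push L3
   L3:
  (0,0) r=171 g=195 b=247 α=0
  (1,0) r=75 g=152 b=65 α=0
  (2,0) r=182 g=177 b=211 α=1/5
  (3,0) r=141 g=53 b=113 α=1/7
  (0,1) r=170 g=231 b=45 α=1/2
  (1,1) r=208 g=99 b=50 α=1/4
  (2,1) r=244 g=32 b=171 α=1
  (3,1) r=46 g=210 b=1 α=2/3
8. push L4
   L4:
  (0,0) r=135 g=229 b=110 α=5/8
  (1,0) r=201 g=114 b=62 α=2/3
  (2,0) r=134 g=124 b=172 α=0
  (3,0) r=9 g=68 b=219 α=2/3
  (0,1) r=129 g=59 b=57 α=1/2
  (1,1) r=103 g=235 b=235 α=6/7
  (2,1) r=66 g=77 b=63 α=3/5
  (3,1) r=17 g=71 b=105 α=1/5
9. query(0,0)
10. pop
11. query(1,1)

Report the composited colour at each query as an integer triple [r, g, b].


query (2,1) [L1,L2] — begin 0,0,0
+L1 (α=0) → [0, 0, 0]
+L2 (α=4/7) → [220/7, 932/7, 56]
→ [31, 133, 56]

at x=3,y=1 over L1,L2:
+L1 (α=1/2) → [110, 201/2, 133/2]
+L2 (α=5/8) → [195/2, 1363/16, 2589/16]
rounded: [98, 85, 162]

query (2,0) [L1,L2] — begin 0,0,0
after L1 α=1: [170, 104, 56]
after L2 α=2/3: [224/3, 440/3, 340/3]
rounded: [75, 147, 113]

(0,0) stack=L1,L3,L4; from [0,0,0]:
+L1 (α=1) → [160, 13, 39]
+L3 (α=0) → [160, 13, 39]
+L4 (α=5/8) → [1155/8, 148, 667/8]
→ [144, 148, 83]

(1,1) stack=L1,L3; from [0,0,0]:
+L1 (α=2/3) → [266/3, 46/3, 470/3]
+L3 (α=1/4) → [237/2, 145/4, 130]
→ [118, 36, 130]


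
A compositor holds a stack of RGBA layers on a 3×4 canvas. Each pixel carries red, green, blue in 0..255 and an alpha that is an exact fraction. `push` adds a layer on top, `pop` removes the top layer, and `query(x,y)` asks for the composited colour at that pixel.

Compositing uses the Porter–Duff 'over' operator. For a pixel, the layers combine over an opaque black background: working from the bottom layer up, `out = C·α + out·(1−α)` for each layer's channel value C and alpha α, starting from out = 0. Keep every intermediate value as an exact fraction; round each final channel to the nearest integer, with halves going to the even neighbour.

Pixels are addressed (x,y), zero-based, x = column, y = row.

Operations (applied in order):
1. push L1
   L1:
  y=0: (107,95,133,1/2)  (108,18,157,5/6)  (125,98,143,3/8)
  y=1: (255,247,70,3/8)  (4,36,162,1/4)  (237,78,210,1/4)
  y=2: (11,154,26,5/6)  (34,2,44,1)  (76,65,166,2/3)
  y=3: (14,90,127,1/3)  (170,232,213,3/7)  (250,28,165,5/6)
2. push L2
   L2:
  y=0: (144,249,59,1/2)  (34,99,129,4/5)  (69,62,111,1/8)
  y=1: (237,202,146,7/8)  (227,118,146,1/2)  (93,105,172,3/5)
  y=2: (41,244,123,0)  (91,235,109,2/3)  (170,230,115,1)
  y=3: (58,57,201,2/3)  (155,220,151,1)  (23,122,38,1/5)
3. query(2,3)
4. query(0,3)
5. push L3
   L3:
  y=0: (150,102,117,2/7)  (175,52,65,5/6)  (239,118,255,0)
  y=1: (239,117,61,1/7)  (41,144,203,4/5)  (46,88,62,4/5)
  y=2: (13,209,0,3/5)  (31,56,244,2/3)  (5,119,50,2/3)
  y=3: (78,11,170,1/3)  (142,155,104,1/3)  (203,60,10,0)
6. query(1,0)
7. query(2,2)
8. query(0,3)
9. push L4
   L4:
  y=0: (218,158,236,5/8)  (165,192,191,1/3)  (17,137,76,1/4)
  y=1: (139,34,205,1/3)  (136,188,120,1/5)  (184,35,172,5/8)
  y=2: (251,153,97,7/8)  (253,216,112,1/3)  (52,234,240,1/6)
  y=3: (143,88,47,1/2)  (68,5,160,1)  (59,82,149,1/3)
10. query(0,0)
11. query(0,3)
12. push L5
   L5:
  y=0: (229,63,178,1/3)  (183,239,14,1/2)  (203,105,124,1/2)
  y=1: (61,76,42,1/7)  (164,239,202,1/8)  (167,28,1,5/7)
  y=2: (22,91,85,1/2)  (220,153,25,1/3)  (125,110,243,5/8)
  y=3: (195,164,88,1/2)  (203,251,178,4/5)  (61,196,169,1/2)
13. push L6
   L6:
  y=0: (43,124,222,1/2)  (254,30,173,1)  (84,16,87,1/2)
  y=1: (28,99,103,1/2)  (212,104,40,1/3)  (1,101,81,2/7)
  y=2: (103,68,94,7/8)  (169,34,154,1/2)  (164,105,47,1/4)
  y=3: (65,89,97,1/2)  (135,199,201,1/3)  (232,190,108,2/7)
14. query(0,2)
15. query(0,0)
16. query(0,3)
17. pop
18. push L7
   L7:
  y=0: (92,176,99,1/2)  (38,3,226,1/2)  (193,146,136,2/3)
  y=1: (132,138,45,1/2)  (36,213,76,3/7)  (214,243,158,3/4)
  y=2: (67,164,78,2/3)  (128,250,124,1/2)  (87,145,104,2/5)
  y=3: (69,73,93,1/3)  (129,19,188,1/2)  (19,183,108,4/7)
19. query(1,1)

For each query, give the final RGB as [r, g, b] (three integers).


(2,3) stack=L1,L2; from [0,0,0]:
+L1 (α=5/6) → [625/3, 70/3, 275/2]
+L2 (α=1/5) → [2569/15, 646/15, 588/5]
→ [171, 43, 118]

at x=0,y=3 over L1,L2:
L1 α=1/3: [14/3, 30, 127/3]
L2 α=2/3: [362/9, 48, 1333/9]
= [40, 48, 148]

at x=1,y=0 over L1,L2,L3:
L1 α=5/6: [90, 15, 785/6]
L2 α=4/5: [226/5, 411/5, 3881/30]
L3 α=5/6: [4601/30, 1711/30, 13631/180]
rounded: [153, 57, 76]

at x=2,y=2 over L1,L2,L3:
L1 α=2/3: [152/3, 130/3, 332/3]
L2 α=1: [170, 230, 115]
L3 α=2/3: [60, 156, 215/3]
rounded: [60, 156, 72]

query (0,3) [L1,L2,L3] — begin 0,0,0
L1 α=1/3: [14/3, 30, 127/3]
L2 α=2/3: [362/9, 48, 1333/9]
L3 α=1/3: [1426/27, 107/3, 4196/27]
= [53, 36, 155]

at x=0,y=0 over L1,L2,L3,L4:
+L1 (α=1/2) → [107/2, 95/2, 133/2]
+L2 (α=1/2) → [395/4, 593/4, 251/4]
+L3 (α=2/7) → [3175/28, 3781/28, 313/4]
+L4 (α=5/8) → [40045/224, 33463/224, 5659/32]
rounded: [179, 149, 177]

at x=0,y=3 over L1,L2,L3,L4:
after L1 α=1/3: [14/3, 30, 127/3]
after L2 α=2/3: [362/9, 48, 1333/9]
after L3 α=1/3: [1426/27, 107/3, 4196/27]
after L4 α=1/2: [5287/54, 371/6, 5465/54]
= [98, 62, 101]

query (0,2) [L1,L2,L3,L4,L5,L6] — begin 0,0,0
after L1 α=5/6: [55/6, 385/3, 65/3]
after L2 α=0: [55/6, 385/3, 65/3]
after L3 α=3/5: [172/15, 2651/15, 26/3]
after L4 α=7/8: [26527/120, 4679/30, 2063/24]
after L5 α=1/2: [29167/240, 7409/60, 4103/48]
after L6 α=7/8: [202207/1920, 35969/480, 35687/384]
→ [105, 75, 93]

query (0,0) [L1,L2,L3,L4,L5,L6] — begin 0,0,0
L1 α=1/2: [107/2, 95/2, 133/2]
L2 α=1/2: [395/4, 593/4, 251/4]
L3 α=2/7: [3175/28, 3781/28, 313/4]
L4 α=5/8: [40045/224, 33463/224, 5659/32]
L5 α=1/3: [65693/336, 40519/336, 8507/48]
L6 α=1/2: [80141/672, 82183/672, 19163/96]
→ [119, 122, 200]

(0,3) stack=L1,L2,L3,L4,L5,L6; from [0,0,0]:
L1 α=1/3: [14/3, 30, 127/3]
L2 α=2/3: [362/9, 48, 1333/9]
L3 α=1/3: [1426/27, 107/3, 4196/27]
L4 α=1/2: [5287/54, 371/6, 5465/54]
L5 α=1/2: [15817/108, 1355/12, 10217/108]
L6 α=1/2: [22837/216, 2423/24, 20693/216]
= [106, 101, 96]

at x=1,y=1 over L1,L2,L3,L4,L5,L7:
+L1 (α=1/4) → [1, 9, 81/2]
+L2 (α=1/2) → [114, 127/2, 373/4]
+L3 (α=4/5) → [278/5, 1279/10, 3621/20]
+L4 (α=1/5) → [1792/25, 3498/25, 4221/25]
+L5 (α=1/8) → [4161/50, 30461/200, 34597/200]
+L7 (α=3/7) → [11022/175, 62411/350, 6571/50]
rounded: [63, 178, 131]
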